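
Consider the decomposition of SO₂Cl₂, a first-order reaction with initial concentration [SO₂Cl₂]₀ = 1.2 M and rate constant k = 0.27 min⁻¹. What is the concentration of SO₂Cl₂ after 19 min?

0.0071 M

Step 1: For a first-order reaction: [SO₂Cl₂] = [SO₂Cl₂]₀ × e^(-kt)
Step 2: [SO₂Cl₂] = 1.2 × e^(-0.27 × 19)
Step 3: [SO₂Cl₂] = 1.2 × e^(-5.13)
Step 4: [SO₂Cl₂] = 1.2 × 0.00591656 = 0.0071 M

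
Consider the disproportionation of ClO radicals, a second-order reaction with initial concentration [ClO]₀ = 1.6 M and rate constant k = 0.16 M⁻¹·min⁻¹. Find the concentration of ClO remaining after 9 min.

0.4843 M

Step 1: For a second-order reaction: 1/[ClO] = 1/[ClO]₀ + kt
Step 2: 1/[ClO] = 1/1.6 + 0.16 × 9
Step 3: 1/[ClO] = 0.625 + 1.44 = 2.065
Step 4: [ClO] = 1/2.065 = 0.4843 M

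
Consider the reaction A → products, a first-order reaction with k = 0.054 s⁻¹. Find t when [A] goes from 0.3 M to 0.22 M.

5.744 s

Step 1: For first-order: t = ln([A]₀/[A])/k
Step 2: t = ln(0.3/0.22)/0.054
Step 3: t = ln(1.364)/0.054
Step 4: t = 0.3102/0.054 = 5.744 s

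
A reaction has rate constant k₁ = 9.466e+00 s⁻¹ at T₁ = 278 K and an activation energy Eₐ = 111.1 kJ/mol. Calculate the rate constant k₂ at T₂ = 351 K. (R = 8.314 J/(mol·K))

2.079e+05 s⁻¹

Step 1: Use the two-temperature Arrhenius form: ln(k₂/k₁) = -Eₐ/R × (1/T₂ - 1/T₁)
Step 2: Convert Eₐ to J/mol: 111.1 kJ/mol = 111100 J/mol
Step 3: 1/T₂ - 1/T₁ = 1/351 - 1/278 = -7.481195e-04 K⁻¹
Step 4: ln(k₂/k₁) = -111100/8.314 × -7.481195e-04 = 9.99712
Step 5: k₂ = k₁ × exp(9.99712) = 9.466e+00 × 2.19631e+04 = 2.079e+05 s⁻¹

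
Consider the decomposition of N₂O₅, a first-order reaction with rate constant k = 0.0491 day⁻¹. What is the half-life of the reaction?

14.12 day

Step 1: For a first-order reaction, t₁/₂ = ln(2)/k
Step 2: t₁/₂ = ln(2)/0.0491
Step 3: t₁/₂ = 0.6931/0.0491 = 14.12 day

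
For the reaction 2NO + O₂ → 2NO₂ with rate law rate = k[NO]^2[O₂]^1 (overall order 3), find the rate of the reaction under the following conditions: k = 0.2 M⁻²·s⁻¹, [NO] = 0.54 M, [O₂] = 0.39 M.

0.02274 M/s

Step 1: The rate law is rate = k[NO]^2[O₂]^1, overall order = 2+1 = 3
Step 2: Substitute values: rate = 0.2 × (0.54)^2 × (0.39)^1
Step 3: rate = 0.2 × 0.2916 × 0.39 = 0.0227448 M/s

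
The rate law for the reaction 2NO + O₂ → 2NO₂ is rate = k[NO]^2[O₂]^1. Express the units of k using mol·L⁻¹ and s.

(mol·L⁻¹)⁻²·s⁻¹

Step 1: Overall order = 2 + 1 = 3.
Step 2: rate has units mol·L⁻¹·s⁻¹; [NO]^2[O₂]^1 has units (mol·L⁻¹)^3.
Step 3: k = rate/([NO]^2[O₂]^1), so units of k = (mol·L⁻¹)^(1-3)·s⁻¹ = (mol·L⁻¹)⁻²·s⁻¹.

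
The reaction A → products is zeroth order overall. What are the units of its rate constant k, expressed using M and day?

M·day⁻¹

Step 1: For overall order n, rate = k × (concentration)^n.
Step 2: Rate has units M·day⁻¹; concentration term has units M^0.
Step 3: k = rate / (concentration)^n, so units of k = M^(1-0)·day⁻¹ = M·day⁻¹.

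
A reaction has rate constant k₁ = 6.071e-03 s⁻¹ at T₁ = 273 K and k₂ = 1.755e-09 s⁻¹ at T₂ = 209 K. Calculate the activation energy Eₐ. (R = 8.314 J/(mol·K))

111.6 kJ/mol

Step 1: Use the two-temperature Arrhenius form: ln(k₂/k₁) = -Eₐ/R × (1/T₂ - 1/T₁)
Step 2: ln(k₂/k₁) = ln(1.755e-09/6.071e-03) = ln(2.89079e-07) = -15.0566
Step 3: 1/T₂ - 1/T₁ = 1/209 - 1/273 = 1.121685e-03 K⁻¹
Step 4: Eₐ = -R × ln(k₂/k₁) / (1/T₂ - 1/T₁) = -8.314 × -15.0566 / 1.121685e-03
Step 5: Eₐ = 1.1160e+05 J/mol = 111.6 kJ/mol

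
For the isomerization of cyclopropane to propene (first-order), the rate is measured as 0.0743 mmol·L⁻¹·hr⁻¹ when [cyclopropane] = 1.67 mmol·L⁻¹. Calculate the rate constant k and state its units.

0.04449 hr⁻¹

Step 1: rate = k[cyclopropane]^1, so k = rate / [cyclopropane]^1.
Step 2: k = 0.0743 / (1.67)^1 = 0.0743 / 1.67.
Step 3: k = 0.04449 hr⁻¹.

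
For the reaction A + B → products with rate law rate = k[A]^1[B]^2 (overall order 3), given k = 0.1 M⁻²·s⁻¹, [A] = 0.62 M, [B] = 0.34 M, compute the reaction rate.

0.007167 M/s

Step 1: The rate law is rate = k[A]^1[B]^2, overall order = 1+2 = 3
Step 2: Substitute values: rate = 0.1 × (0.62)^1 × (0.34)^2
Step 3: rate = 0.1 × 0.62 × 0.1156 = 0.0071672 M/s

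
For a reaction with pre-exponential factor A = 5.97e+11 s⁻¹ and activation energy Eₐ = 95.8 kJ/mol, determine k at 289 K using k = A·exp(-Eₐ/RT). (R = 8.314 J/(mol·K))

2.89e-06 s⁻¹

Step 1: Use the Arrhenius equation: k = A × exp(-Eₐ/RT)
Step 2: Convert Eₐ to J/mol: 95.8 kJ/mol = 95800 J/mol
Step 3: Calculate the exponent: -Eₐ/(RT) = -95800/(8.314 × 289) = -39.87105
Step 4: k = 5.97e+11 × exp(-39.87105)
Step 5: k = 5.97e+11 × 4.83307e-18 = 2.8853e-06 s⁻¹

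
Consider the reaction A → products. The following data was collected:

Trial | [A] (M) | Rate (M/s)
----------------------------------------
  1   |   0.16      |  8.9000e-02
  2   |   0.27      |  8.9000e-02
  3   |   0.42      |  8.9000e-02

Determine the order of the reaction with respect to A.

zeroth order (0)

Step 1: Compare trials - when concentration changes, rate stays constant.
Step 2: rate₂/rate₁ = 8.9000e-02/8.9000e-02 = 1
Step 3: [A]₂/[A]₁ = 0.27/0.16 = 1.688
Step 4: Since rate ratio ≈ (conc ratio)^0, the reaction is zeroth order.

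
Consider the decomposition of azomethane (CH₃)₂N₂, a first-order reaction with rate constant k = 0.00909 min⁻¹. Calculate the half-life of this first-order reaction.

76.25 min

Step 1: For a first-order reaction, t₁/₂ = ln(2)/k
Step 2: t₁/₂ = ln(2)/0.00909
Step 3: t₁/₂ = 0.6931/0.00909 = 76.25 min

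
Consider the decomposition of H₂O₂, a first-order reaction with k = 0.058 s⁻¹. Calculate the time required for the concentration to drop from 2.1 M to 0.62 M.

21.03 s

Step 1: For first-order: t = ln([H₂O₂]₀/[H₂O₂])/k
Step 2: t = ln(2.1/0.62)/0.058
Step 3: t = ln(3.387)/0.058
Step 4: t = 1.22/0.058 = 21.03 s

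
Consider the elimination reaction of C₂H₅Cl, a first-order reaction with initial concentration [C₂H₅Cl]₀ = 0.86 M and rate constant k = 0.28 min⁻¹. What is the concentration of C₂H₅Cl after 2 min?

0.4912 M

Step 1: For a first-order reaction: [C₂H₅Cl] = [C₂H₅Cl]₀ × e^(-kt)
Step 2: [C₂H₅Cl] = 0.86 × e^(-0.28 × 2)
Step 3: [C₂H₅Cl] = 0.86 × e^(-0.56)
Step 4: [C₂H₅Cl] = 0.86 × 0.571209 = 0.4912 M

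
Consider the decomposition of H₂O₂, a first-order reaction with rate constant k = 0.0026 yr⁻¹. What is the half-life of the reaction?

266.6 yr

Step 1: For a first-order reaction, t₁/₂ = ln(2)/k
Step 2: t₁/₂ = ln(2)/0.0026
Step 3: t₁/₂ = 0.6931/0.0026 = 266.6 yr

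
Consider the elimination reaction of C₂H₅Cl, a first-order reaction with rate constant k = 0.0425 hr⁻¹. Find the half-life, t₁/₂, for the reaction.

16.31 hr

Step 1: For a first-order reaction, t₁/₂ = ln(2)/k
Step 2: t₁/₂ = ln(2)/0.0425
Step 3: t₁/₂ = 0.6931/0.0425 = 16.31 hr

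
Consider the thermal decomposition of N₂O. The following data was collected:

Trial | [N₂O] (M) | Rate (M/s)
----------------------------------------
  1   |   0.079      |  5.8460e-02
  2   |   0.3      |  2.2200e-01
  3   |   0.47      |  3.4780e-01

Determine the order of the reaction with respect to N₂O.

first order (1)

Step 1: Compare trials to find order n where rate₂/rate₁ = ([N₂O]₂/[N₂O]₁)^n
Step 2: rate₂/rate₁ = 2.2200e-01/5.8460e-02 = 3.797
Step 3: [N₂O]₂/[N₂O]₁ = 0.3/0.079 = 3.797
Step 4: n = ln(3.797)/ln(3.797) = 1.00 ≈ 1
Step 5: The reaction is first order in N₂O.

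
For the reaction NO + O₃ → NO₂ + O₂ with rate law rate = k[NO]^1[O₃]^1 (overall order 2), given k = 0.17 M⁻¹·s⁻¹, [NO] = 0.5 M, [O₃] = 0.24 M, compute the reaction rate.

0.0204 M/s

Step 1: The rate law is rate = k[NO]^1[O₃]^1, overall order = 1+1 = 2
Step 2: Substitute values: rate = 0.17 × (0.5)^1 × (0.24)^1
Step 3: rate = 0.17 × 0.5 × 0.24 = 0.0204 M/s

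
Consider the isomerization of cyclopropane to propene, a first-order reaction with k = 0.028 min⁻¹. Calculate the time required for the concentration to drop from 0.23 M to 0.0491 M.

55.15 min

Step 1: For first-order: t = ln([cyclopropane]₀/[cyclopropane])/k
Step 2: t = ln(0.23/0.0491)/0.028
Step 3: t = ln(4.684)/0.028
Step 4: t = 1.544/0.028 = 55.15 min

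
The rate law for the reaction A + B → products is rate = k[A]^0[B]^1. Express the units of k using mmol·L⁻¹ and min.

min⁻¹

Step 1: Overall order = 0 + 1 = 1.
Step 2: rate has units mmol·L⁻¹·min⁻¹; [A]^0[B]^1 has units (mmol·L⁻¹)^1.
Step 3: k = rate/([A]^0[B]^1), so units of k = (mmol·L⁻¹)^(1-1)·min⁻¹ = min⁻¹.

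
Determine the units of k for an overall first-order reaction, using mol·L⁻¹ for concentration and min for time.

min⁻¹

Step 1: For overall order n, rate = k × (concentration)^n.
Step 2: Rate has units mol·L⁻¹·min⁻¹; concentration term has units (mol·L⁻¹)^1.
Step 3: k = rate / (concentration)^n, so units of k = (mol·L⁻¹)^(1-1)·min⁻¹ = min⁻¹.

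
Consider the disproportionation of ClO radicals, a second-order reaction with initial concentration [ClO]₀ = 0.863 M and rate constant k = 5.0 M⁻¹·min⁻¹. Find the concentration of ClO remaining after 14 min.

0.01405 M

Step 1: For a second-order reaction: 1/[ClO] = 1/[ClO]₀ + kt
Step 2: 1/[ClO] = 1/0.863 + 5.0 × 14
Step 3: 1/[ClO] = 1.159 + 70 = 71.16
Step 4: [ClO] = 1/71.16 = 0.01405 M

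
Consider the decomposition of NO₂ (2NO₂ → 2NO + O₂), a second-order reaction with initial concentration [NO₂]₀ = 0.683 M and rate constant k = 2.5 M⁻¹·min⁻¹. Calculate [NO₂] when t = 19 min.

0.02042 M

Step 1: For a second-order reaction: 1/[NO₂] = 1/[NO₂]₀ + kt
Step 2: 1/[NO₂] = 1/0.683 + 2.5 × 19
Step 3: 1/[NO₂] = 1.464 + 47.5 = 48.96
Step 4: [NO₂] = 1/48.96 = 0.02042 M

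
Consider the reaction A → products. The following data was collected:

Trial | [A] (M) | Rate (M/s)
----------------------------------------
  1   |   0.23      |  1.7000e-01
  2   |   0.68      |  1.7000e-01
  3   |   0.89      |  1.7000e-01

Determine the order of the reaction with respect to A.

zeroth order (0)

Step 1: Compare trials - when concentration changes, rate stays constant.
Step 2: rate₂/rate₁ = 1.7000e-01/1.7000e-01 = 1
Step 3: [A]₂/[A]₁ = 0.68/0.23 = 2.957
Step 4: Since rate ratio ≈ (conc ratio)^0, the reaction is zeroth order.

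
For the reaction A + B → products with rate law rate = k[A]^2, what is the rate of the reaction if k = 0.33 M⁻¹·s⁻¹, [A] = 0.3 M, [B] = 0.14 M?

0.0297 M/s

Step 1: The rate law is rate = k[A]^2
Step 2: Note that the rate does not depend on [B] (zero order in B).
Step 3: rate = 0.33 × (0.3)^2 = 0.0297 M/s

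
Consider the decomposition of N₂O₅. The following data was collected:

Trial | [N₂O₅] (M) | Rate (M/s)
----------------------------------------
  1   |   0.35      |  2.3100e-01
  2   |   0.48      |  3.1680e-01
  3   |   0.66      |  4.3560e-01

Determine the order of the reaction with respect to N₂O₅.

first order (1)

Step 1: Compare trials to find order n where rate₂/rate₁ = ([N₂O₅]₂/[N₂O₅]₁)^n
Step 2: rate₂/rate₁ = 3.1680e-01/2.3100e-01 = 1.371
Step 3: [N₂O₅]₂/[N₂O₅]₁ = 0.48/0.35 = 1.371
Step 4: n = ln(1.371)/ln(1.371) = 1.00 ≈ 1
Step 5: The reaction is first order in N₂O₅.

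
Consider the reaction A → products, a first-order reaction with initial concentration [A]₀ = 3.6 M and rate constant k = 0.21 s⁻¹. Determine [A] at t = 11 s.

0.3573 M

Step 1: For a first-order reaction: [A] = [A]₀ × e^(-kt)
Step 2: [A] = 3.6 × e^(-0.21 × 11)
Step 3: [A] = 3.6 × e^(-2.31)
Step 4: [A] = 3.6 × 0.0992613 = 0.3573 M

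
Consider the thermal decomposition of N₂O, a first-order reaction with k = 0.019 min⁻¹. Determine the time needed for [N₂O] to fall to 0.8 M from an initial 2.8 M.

65.93 min

Step 1: For first-order: t = ln([N₂O]₀/[N₂O])/k
Step 2: t = ln(2.8/0.8)/0.019
Step 3: t = ln(3.5)/0.019
Step 4: t = 1.253/0.019 = 65.93 min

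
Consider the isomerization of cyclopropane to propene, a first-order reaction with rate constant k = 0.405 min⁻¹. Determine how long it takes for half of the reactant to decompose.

1.711 min

Step 1: For a first-order reaction, t₁/₂ = ln(2)/k
Step 2: t₁/₂ = ln(2)/0.405
Step 3: t₁/₂ = 0.6931/0.405 = 1.711 min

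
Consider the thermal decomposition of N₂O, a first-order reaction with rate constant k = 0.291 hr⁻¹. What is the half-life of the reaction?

2.382 hr

Step 1: For a first-order reaction, t₁/₂ = ln(2)/k
Step 2: t₁/₂ = ln(2)/0.291
Step 3: t₁/₂ = 0.6931/0.291 = 2.382 hr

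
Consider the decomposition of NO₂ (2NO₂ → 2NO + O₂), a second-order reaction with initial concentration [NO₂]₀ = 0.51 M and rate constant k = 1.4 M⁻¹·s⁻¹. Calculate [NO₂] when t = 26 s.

0.02607 M

Step 1: For a second-order reaction: 1/[NO₂] = 1/[NO₂]₀ + kt
Step 2: 1/[NO₂] = 1/0.51 + 1.4 × 26
Step 3: 1/[NO₂] = 1.961 + 36.4 = 38.36
Step 4: [NO₂] = 1/38.36 = 0.02607 M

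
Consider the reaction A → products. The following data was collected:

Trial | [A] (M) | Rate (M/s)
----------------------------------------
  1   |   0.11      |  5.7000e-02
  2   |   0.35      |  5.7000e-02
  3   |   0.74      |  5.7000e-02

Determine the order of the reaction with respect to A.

zeroth order (0)

Step 1: Compare trials - when concentration changes, rate stays constant.
Step 2: rate₂/rate₁ = 5.7000e-02/5.7000e-02 = 1
Step 3: [A]₂/[A]₁ = 0.35/0.11 = 3.182
Step 4: Since rate ratio ≈ (conc ratio)^0, the reaction is zeroth order.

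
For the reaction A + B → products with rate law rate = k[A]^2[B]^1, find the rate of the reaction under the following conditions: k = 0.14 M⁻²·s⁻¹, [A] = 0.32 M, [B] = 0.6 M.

0.008602 M/s

Step 1: The rate law is rate = k[A]^2[B]^1
Step 2: Substitute: rate = 0.14 × (0.32)^2 × (0.6)^1
Step 3: rate = 0.14 × 0.1024 × 0.6 = 0.0086016 M/s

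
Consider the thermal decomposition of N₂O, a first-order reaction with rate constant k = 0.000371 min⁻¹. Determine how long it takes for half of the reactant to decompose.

1868 min

Step 1: For a first-order reaction, t₁/₂ = ln(2)/k
Step 2: t₁/₂ = ln(2)/0.000371
Step 3: t₁/₂ = 0.6931/0.000371 = 1868 min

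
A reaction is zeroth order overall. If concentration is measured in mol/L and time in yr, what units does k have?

mol/L·yr⁻¹

Step 1: For overall order n, rate = k × (concentration)^n.
Step 2: Rate has units mol/L·yr⁻¹; concentration term has units (mol/L)^0.
Step 3: k = rate / (concentration)^n, so units of k = (mol/L)^(1-0)·yr⁻¹ = mol/L·yr⁻¹.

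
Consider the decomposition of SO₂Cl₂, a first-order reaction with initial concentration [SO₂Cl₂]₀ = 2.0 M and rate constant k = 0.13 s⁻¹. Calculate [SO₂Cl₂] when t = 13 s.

0.369 M

Step 1: For a first-order reaction: [SO₂Cl₂] = [SO₂Cl₂]₀ × e^(-kt)
Step 2: [SO₂Cl₂] = 2.0 × e^(-0.13 × 13)
Step 3: [SO₂Cl₂] = 2.0 × e^(-1.69)
Step 4: [SO₂Cl₂] = 2.0 × 0.18452 = 0.369 M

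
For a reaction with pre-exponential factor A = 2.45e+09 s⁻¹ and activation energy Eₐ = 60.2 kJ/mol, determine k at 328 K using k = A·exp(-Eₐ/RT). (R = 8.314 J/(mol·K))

6.34e-01 s⁻¹

Step 1: Use the Arrhenius equation: k = A × exp(-Eₐ/RT)
Step 2: Convert Eₐ to J/mol: 60.2 kJ/mol = 60200 J/mol
Step 3: Calculate the exponent: -Eₐ/(RT) = -60200/(8.314 × 328) = -22.07561
Step 4: k = 2.45e+09 × exp(-22.07561)
Step 5: k = 2.45e+09 × 2.58633e-10 = 6.3365e-01 s⁻¹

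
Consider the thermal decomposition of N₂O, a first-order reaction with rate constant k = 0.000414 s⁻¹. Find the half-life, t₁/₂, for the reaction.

1674 s

Step 1: For a first-order reaction, t₁/₂ = ln(2)/k
Step 2: t₁/₂ = ln(2)/0.000414
Step 3: t₁/₂ = 0.6931/0.000414 = 1674 s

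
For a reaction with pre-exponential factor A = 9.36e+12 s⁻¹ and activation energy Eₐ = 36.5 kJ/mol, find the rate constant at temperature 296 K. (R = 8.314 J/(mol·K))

3.39e+06 s⁻¹

Step 1: Use the Arrhenius equation: k = A × exp(-Eₐ/RT)
Step 2: Convert Eₐ to J/mol: 36.5 kJ/mol = 36500 J/mol
Step 3: Calculate the exponent: -Eₐ/(RT) = -36500/(8.314 × 296) = -14.83171
Step 4: k = 9.36e+12 × exp(-14.83171)
Step 5: k = 9.36e+12 × 3.61968e-07 = 3.3880e+06 s⁻¹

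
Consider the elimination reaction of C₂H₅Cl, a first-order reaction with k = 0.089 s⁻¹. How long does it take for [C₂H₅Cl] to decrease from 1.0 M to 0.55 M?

6.717 s

Step 1: For first-order: t = ln([C₂H₅Cl]₀/[C₂H₅Cl])/k
Step 2: t = ln(1.0/0.55)/0.089
Step 3: t = ln(1.818)/0.089
Step 4: t = 0.5978/0.089 = 6.717 s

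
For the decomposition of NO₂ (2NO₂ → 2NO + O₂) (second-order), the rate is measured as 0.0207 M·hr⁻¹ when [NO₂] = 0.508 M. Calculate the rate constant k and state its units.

0.08021 M⁻¹·hr⁻¹

Step 1: rate = k[NO₂]^2, so k = rate / [NO₂]^2.
Step 2: k = 0.0207 / (0.508)^2 = 0.0207 / 0.2581.
Step 3: k = 0.08021 M⁻¹·hr⁻¹.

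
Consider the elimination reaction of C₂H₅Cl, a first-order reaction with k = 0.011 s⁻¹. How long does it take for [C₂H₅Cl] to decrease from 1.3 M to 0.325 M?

126 s

Step 1: For first-order: t = ln([C₂H₅Cl]₀/[C₂H₅Cl])/k
Step 2: t = ln(1.3/0.325)/0.011
Step 3: t = ln(4)/0.011
Step 4: t = 1.386/0.011 = 126 s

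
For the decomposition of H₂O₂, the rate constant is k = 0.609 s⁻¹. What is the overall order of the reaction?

first order (1)

Step 1: The units of k for an nth-order reaction are (concentration)^(1-n)·(time)⁻¹.
Step 2: Here k has units s⁻¹, so the concentration exponent is 0.
Step 3: 1 - n = 0 ⇒ n = 1. The reaction is first order.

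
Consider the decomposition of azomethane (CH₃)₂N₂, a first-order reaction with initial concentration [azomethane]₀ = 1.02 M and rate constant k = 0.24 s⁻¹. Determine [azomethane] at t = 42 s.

4.275e-05 M

Step 1: For a first-order reaction: [azomethane] = [azomethane]₀ × e^(-kt)
Step 2: [azomethane] = 1.02 × e^(-0.24 × 42)
Step 3: [azomethane] = 1.02 × e^(-10.08)
Step 4: [azomethane] = 1.02 × 4.19094e-05 = 4.275e-05 M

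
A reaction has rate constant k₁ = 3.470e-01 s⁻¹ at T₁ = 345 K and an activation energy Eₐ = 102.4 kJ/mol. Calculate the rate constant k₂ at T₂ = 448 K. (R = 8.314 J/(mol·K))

1.273e+03 s⁻¹

Step 1: Use the two-temperature Arrhenius form: ln(k₂/k₁) = -Eₐ/R × (1/T₂ - 1/T₁)
Step 2: Convert Eₐ to J/mol: 102.4 kJ/mol = 102400 J/mol
Step 3: 1/T₂ - 1/T₁ = 1/448 - 1/345 = -6.664079e-04 K⁻¹
Step 4: ln(k₂/k₁) = -102400/8.314 × -6.664079e-04 = 8.20786
Step 5: k₂ = k₁ × exp(8.20786) = 3.470e-01 × 3.66968e+03 = 1.273e+03 s⁻¹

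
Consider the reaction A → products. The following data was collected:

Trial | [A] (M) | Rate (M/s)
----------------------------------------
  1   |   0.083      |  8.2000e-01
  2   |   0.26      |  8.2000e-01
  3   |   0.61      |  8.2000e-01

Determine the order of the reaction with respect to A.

zeroth order (0)

Step 1: Compare trials - when concentration changes, rate stays constant.
Step 2: rate₂/rate₁ = 8.2000e-01/8.2000e-01 = 1
Step 3: [A]₂/[A]₁ = 0.26/0.083 = 3.133
Step 4: Since rate ratio ≈ (conc ratio)^0, the reaction is zeroth order.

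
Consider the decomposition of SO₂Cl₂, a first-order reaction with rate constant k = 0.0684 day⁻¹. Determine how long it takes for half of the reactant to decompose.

10.13 day

Step 1: For a first-order reaction, t₁/₂ = ln(2)/k
Step 2: t₁/₂ = ln(2)/0.0684
Step 3: t₁/₂ = 0.6931/0.0684 = 10.13 day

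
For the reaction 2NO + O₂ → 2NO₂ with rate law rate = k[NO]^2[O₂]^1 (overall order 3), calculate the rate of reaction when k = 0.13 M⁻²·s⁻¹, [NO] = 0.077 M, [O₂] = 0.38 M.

0.0002929 M/s

Step 1: The rate law is rate = k[NO]^2[O₂]^1, overall order = 2+1 = 3
Step 2: Substitute values: rate = 0.13 × (0.077)^2 × (0.38)^1
Step 3: rate = 0.13 × 0.005929 × 0.38 = 0.000292893 M/s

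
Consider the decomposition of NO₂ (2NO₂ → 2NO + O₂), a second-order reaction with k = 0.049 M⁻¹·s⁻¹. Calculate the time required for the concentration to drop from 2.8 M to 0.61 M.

26.17 s

Step 1: For second-order: t = (1/[NO₂] - 1/[NO₂]₀)/k
Step 2: t = (1/0.61 - 1/2.8)/0.049
Step 3: t = (1.639 - 0.3571)/0.049
Step 4: t = 1.282/0.049 = 26.17 s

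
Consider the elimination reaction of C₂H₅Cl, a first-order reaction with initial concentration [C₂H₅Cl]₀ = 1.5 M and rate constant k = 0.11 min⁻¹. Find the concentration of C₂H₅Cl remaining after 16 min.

0.2581 M

Step 1: For a first-order reaction: [C₂H₅Cl] = [C₂H₅Cl]₀ × e^(-kt)
Step 2: [C₂H₅Cl] = 1.5 × e^(-0.11 × 16)
Step 3: [C₂H₅Cl] = 1.5 × e^(-1.76)
Step 4: [C₂H₅Cl] = 1.5 × 0.172045 = 0.2581 M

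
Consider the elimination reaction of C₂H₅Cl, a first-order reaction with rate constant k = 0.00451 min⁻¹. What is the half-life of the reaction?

153.7 min

Step 1: For a first-order reaction, t₁/₂ = ln(2)/k
Step 2: t₁/₂ = ln(2)/0.00451
Step 3: t₁/₂ = 0.6931/0.00451 = 153.7 min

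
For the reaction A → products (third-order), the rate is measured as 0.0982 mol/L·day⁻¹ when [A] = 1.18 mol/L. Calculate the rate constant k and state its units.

0.05977 (mol/L)⁻²·day⁻¹

Step 1: rate = k[A]^3, so k = rate / [A]^3.
Step 2: k = 0.0982 / (1.18)^3 = 0.0982 / 1.643.
Step 3: k = 0.05977 (mol/L)⁻²·day⁻¹.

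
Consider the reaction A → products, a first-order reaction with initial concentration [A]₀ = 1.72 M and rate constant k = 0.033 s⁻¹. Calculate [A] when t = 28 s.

0.6827 M

Step 1: For a first-order reaction: [A] = [A]₀ × e^(-kt)
Step 2: [A] = 1.72 × e^(-0.033 × 28)
Step 3: [A] = 1.72 × e^(-0.924)
Step 4: [A] = 1.72 × 0.396928 = 0.6827 M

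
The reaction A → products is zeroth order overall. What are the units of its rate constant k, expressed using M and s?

M·s⁻¹

Step 1: For overall order n, rate = k × (concentration)^n.
Step 2: Rate has units M·s⁻¹; concentration term has units M^0.
Step 3: k = rate / (concentration)^n, so units of k = M^(1-0)·s⁻¹ = M·s⁻¹.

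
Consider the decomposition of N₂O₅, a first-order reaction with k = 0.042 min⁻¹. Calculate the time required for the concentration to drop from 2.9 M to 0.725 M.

33.01 min

Step 1: For first-order: t = ln([N₂O₅]₀/[N₂O₅])/k
Step 2: t = ln(2.9/0.725)/0.042
Step 3: t = ln(4)/0.042
Step 4: t = 1.386/0.042 = 33.01 min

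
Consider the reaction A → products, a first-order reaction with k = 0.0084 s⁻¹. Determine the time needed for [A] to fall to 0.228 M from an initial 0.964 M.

171.6 s

Step 1: For first-order: t = ln([A]₀/[A])/k
Step 2: t = ln(0.964/0.228)/0.0084
Step 3: t = ln(4.228)/0.0084
Step 4: t = 1.442/0.0084 = 171.6 s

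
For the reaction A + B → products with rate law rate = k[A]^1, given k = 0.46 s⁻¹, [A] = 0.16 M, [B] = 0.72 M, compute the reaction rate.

0.0736 M/s

Step 1: The rate law is rate = k[A]^1
Step 2: Note that the rate does not depend on [B] (zero order in B).
Step 3: rate = 0.46 × (0.16)^1 = 0.0736 M/s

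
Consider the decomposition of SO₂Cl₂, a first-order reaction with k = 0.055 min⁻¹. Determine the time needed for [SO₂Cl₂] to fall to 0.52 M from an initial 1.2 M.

15.2 min

Step 1: For first-order: t = ln([SO₂Cl₂]₀/[SO₂Cl₂])/k
Step 2: t = ln(1.2/0.52)/0.055
Step 3: t = ln(2.308)/0.055
Step 4: t = 0.8362/0.055 = 15.2 min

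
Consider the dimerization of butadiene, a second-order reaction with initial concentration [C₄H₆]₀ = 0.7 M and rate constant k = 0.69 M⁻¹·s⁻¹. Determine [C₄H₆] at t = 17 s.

0.076 M

Step 1: For a second-order reaction: 1/[C₄H₆] = 1/[C₄H₆]₀ + kt
Step 2: 1/[C₄H₆] = 1/0.7 + 0.69 × 17
Step 3: 1/[C₄H₆] = 1.429 + 11.73 = 13.16
Step 4: [C₄H₆] = 1/13.16 = 0.076 M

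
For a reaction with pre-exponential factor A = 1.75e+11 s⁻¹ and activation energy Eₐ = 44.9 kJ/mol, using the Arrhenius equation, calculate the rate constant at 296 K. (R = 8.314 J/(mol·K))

2.09e+03 s⁻¹

Step 1: Use the Arrhenius equation: k = A × exp(-Eₐ/RT)
Step 2: Convert Eₐ to J/mol: 44.9 kJ/mol = 44900 J/mol
Step 3: Calculate the exponent: -Eₐ/(RT) = -44900/(8.314 × 296) = -18.24503
Step 4: k = 1.75e+11 × exp(-18.24503)
Step 5: k = 1.75e+11 × 1.19202e-08 = 2.0860e+03 s⁻¹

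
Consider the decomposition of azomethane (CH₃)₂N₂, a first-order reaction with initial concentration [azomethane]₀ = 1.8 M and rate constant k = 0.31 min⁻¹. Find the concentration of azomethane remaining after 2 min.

0.9683 M

Step 1: For a first-order reaction: [azomethane] = [azomethane]₀ × e^(-kt)
Step 2: [azomethane] = 1.8 × e^(-0.31 × 2)
Step 3: [azomethane] = 1.8 × e^(-0.62)
Step 4: [azomethane] = 1.8 × 0.537944 = 0.9683 M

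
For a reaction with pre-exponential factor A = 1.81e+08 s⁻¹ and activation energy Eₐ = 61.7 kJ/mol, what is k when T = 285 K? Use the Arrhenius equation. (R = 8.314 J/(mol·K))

8.89e-04 s⁻¹

Step 1: Use the Arrhenius equation: k = A × exp(-Eₐ/RT)
Step 2: Convert Eₐ to J/mol: 61.7 kJ/mol = 61700 J/mol
Step 3: Calculate the exponent: -Eₐ/(RT) = -61700/(8.314 × 285) = -26.03936
Step 4: k = 1.81e+08 × exp(-26.03936)
Step 5: k = 1.81e+08 × 4.91190e-12 = 8.8905e-04 s⁻¹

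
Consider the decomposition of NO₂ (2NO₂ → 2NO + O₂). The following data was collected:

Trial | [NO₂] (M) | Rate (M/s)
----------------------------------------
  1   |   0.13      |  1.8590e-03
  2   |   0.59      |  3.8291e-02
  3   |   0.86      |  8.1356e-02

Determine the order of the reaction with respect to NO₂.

second order (2)

Step 1: Compare trials to find order n where rate₂/rate₁ = ([NO₂]₂/[NO₂]₁)^n
Step 2: rate₂/rate₁ = 3.8291e-02/1.8590e-03 = 20.6
Step 3: [NO₂]₂/[NO₂]₁ = 0.59/0.13 = 4.538
Step 4: n = ln(20.6)/ln(4.538) = 2.00 ≈ 2
Step 5: The reaction is second order in NO₂.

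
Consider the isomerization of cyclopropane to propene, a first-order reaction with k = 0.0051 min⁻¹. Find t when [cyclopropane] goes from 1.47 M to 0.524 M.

202.3 min

Step 1: For first-order: t = ln([cyclopropane]₀/[cyclopropane])/k
Step 2: t = ln(1.47/0.524)/0.0051
Step 3: t = ln(2.805)/0.0051
Step 4: t = 1.032/0.0051 = 202.3 min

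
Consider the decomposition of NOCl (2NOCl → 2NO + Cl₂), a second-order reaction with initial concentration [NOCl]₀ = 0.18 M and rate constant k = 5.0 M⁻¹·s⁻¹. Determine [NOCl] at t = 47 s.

0.004157 M

Step 1: For a second-order reaction: 1/[NOCl] = 1/[NOCl]₀ + kt
Step 2: 1/[NOCl] = 1/0.18 + 5.0 × 47
Step 3: 1/[NOCl] = 5.556 + 235 = 240.6
Step 4: [NOCl] = 1/240.6 = 0.004157 M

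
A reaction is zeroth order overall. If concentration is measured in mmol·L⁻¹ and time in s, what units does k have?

mmol·L⁻¹·s⁻¹

Step 1: For overall order n, rate = k × (concentration)^n.
Step 2: Rate has units mmol·L⁻¹·s⁻¹; concentration term has units (mmol·L⁻¹)^0.
Step 3: k = rate / (concentration)^n, so units of k = (mmol·L⁻¹)^(1-0)·s⁻¹ = mmol·L⁻¹·s⁻¹.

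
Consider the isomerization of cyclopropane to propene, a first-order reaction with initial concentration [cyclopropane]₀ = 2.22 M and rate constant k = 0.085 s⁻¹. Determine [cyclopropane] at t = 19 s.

0.4415 M

Step 1: For a first-order reaction: [cyclopropane] = [cyclopropane]₀ × e^(-kt)
Step 2: [cyclopropane] = 2.22 × e^(-0.085 × 19)
Step 3: [cyclopropane] = 2.22 × e^(-1.615)
Step 4: [cyclopropane] = 2.22 × 0.198891 = 0.4415 M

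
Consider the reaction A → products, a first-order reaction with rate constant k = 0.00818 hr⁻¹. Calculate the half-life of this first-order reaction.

84.74 hr

Step 1: For a first-order reaction, t₁/₂ = ln(2)/k
Step 2: t₁/₂ = ln(2)/0.00818
Step 3: t₁/₂ = 0.6931/0.00818 = 84.74 hr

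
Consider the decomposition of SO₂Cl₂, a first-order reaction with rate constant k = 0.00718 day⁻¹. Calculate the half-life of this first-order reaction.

96.54 day

Step 1: For a first-order reaction, t₁/₂ = ln(2)/k
Step 2: t₁/₂ = ln(2)/0.00718
Step 3: t₁/₂ = 0.6931/0.00718 = 96.54 day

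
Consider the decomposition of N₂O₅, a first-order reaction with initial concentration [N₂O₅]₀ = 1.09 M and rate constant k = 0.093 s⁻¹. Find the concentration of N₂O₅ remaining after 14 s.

0.2965 M

Step 1: For a first-order reaction: [N₂O₅] = [N₂O₅]₀ × e^(-kt)
Step 2: [N₂O₅] = 1.09 × e^(-0.093 × 14)
Step 3: [N₂O₅] = 1.09 × e^(-1.302)
Step 4: [N₂O₅] = 1.09 × 0.271987 = 0.2965 M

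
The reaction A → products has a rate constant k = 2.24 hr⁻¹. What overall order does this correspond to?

first order (1)

Step 1: The units of k for an nth-order reaction are (concentration)^(1-n)·(time)⁻¹.
Step 2: Here k has units hr⁻¹, so the concentration exponent is 0.
Step 3: 1 - n = 0 ⇒ n = 1. The reaction is first order.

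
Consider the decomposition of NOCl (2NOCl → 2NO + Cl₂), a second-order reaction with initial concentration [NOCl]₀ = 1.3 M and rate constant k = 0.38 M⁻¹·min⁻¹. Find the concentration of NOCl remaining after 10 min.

0.2189 M

Step 1: For a second-order reaction: 1/[NOCl] = 1/[NOCl]₀ + kt
Step 2: 1/[NOCl] = 1/1.3 + 0.38 × 10
Step 3: 1/[NOCl] = 0.7692 + 3.8 = 4.569
Step 4: [NOCl] = 1/4.569 = 0.2189 M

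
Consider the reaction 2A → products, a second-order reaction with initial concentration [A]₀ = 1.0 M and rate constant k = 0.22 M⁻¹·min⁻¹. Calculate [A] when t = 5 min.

0.4762 M

Step 1: For a second-order reaction: 1/[A] = 1/[A]₀ + kt
Step 2: 1/[A] = 1/1.0 + 0.22 × 5
Step 3: 1/[A] = 1 + 1.1 = 2.1
Step 4: [A] = 1/2.1 = 0.4762 M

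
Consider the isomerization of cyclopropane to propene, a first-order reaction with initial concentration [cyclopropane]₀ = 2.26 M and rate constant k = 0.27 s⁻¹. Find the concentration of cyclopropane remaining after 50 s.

3.098e-06 M

Step 1: For a first-order reaction: [cyclopropane] = [cyclopropane]₀ × e^(-kt)
Step 2: [cyclopropane] = 2.26 × e^(-0.27 × 50)
Step 3: [cyclopropane] = 2.26 × e^(-13.5)
Step 4: [cyclopropane] = 2.26 × 1.37096e-06 = 3.098e-06 M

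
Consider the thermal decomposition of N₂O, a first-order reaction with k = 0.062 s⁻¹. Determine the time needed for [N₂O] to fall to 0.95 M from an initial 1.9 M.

11.18 s

Step 1: For first-order: t = ln([N₂O]₀/[N₂O])/k
Step 2: t = ln(1.9/0.95)/0.062
Step 3: t = ln(2)/0.062
Step 4: t = 0.6931/0.062 = 11.18 s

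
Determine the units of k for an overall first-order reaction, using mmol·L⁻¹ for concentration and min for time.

min⁻¹

Step 1: For overall order n, rate = k × (concentration)^n.
Step 2: Rate has units mmol·L⁻¹·min⁻¹; concentration term has units (mmol·L⁻¹)^1.
Step 3: k = rate / (concentration)^n, so units of k = (mmol·L⁻¹)^(1-1)·min⁻¹ = min⁻¹.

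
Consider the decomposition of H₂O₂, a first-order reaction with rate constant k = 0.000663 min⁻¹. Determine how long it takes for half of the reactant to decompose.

1045 min

Step 1: For a first-order reaction, t₁/₂ = ln(2)/k
Step 2: t₁/₂ = ln(2)/0.000663
Step 3: t₁/₂ = 0.6931/0.000663 = 1045 min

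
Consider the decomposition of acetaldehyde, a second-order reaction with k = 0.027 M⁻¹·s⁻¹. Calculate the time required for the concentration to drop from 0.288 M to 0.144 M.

128.6 s

Step 1: For second-order: t = (1/[CH₃CHO] - 1/[CH₃CHO]₀)/k
Step 2: t = (1/0.144 - 1/0.288)/0.027
Step 3: t = (6.944 - 3.472)/0.027
Step 4: t = 3.472/0.027 = 128.6 s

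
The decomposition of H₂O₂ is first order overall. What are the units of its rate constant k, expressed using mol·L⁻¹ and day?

day⁻¹

Step 1: For overall order n, rate = k × (concentration)^n.
Step 2: Rate has units mol·L⁻¹·day⁻¹; concentration term has units (mol·L⁻¹)^1.
Step 3: k = rate / (concentration)^n, so units of k = (mol·L⁻¹)^(1-1)·day⁻¹ = day⁻¹.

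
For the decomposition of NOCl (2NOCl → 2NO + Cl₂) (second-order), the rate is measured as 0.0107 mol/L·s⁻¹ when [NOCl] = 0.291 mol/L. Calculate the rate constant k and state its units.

0.1264 (mol/L)⁻¹·s⁻¹

Step 1: rate = k[NOCl]^2, so k = rate / [NOCl]^2.
Step 2: k = 0.0107 / (0.291)^2 = 0.0107 / 0.08468.
Step 3: k = 0.1264 (mol/L)⁻¹·s⁻¹.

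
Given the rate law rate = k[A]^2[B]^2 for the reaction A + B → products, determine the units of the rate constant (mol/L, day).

(mol/L)⁻³·day⁻¹

Step 1: Overall order = 2 + 2 = 4.
Step 2: rate has units mol/L·day⁻¹; [A]^2[B]^2 has units (mol/L)^4.
Step 3: k = rate/([A]^2[B]^2), so units of k = (mol/L)^(1-4)·day⁻¹ = (mol/L)⁻³·day⁻¹.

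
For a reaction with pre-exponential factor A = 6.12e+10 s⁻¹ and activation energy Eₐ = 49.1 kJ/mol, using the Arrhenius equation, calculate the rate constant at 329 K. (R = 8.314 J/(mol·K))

9.79e+02 s⁻¹

Step 1: Use the Arrhenius equation: k = A × exp(-Eₐ/RT)
Step 2: Convert Eₐ to J/mol: 49.1 kJ/mol = 49100 J/mol
Step 3: Calculate the exponent: -Eₐ/(RT) = -49100/(8.314 × 329) = -17.95046
Step 4: k = 6.12e+10 × exp(-17.95046)
Step 5: k = 6.12e+10 × 1.60035e-08 = 9.7941e+02 s⁻¹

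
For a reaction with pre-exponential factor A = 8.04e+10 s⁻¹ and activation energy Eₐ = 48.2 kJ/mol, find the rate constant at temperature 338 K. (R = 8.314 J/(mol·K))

2.86e+03 s⁻¹

Step 1: Use the Arrhenius equation: k = A × exp(-Eₐ/RT)
Step 2: Convert Eₐ to J/mol: 48.2 kJ/mol = 48200 J/mol
Step 3: Calculate the exponent: -Eₐ/(RT) = -48200/(8.314 × 338) = -17.15222
Step 4: k = 8.04e+10 × exp(-17.15222)
Step 5: k = 8.04e+10 × 3.55538e-08 = 2.8585e+03 s⁻¹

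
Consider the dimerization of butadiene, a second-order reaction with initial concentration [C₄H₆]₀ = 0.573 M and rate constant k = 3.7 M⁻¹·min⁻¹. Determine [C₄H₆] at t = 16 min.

0.01641 M

Step 1: For a second-order reaction: 1/[C₄H₆] = 1/[C₄H₆]₀ + kt
Step 2: 1/[C₄H₆] = 1/0.573 + 3.7 × 16
Step 3: 1/[C₄H₆] = 1.745 + 59.2 = 60.95
Step 4: [C₄H₆] = 1/60.95 = 0.01641 M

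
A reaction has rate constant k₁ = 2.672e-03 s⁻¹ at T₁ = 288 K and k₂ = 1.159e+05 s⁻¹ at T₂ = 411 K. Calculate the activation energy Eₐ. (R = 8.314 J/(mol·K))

140.7 kJ/mol

Step 1: Use the two-temperature Arrhenius form: ln(k₂/k₁) = -Eₐ/R × (1/T₂ - 1/T₁)
Step 2: ln(k₂/k₁) = ln(1.159e+05/2.672e-03) = ln(4.33757e+07) = 17.5854
Step 3: 1/T₂ - 1/T₁ = 1/411 - 1/288 = -1.039132e-03 K⁻¹
Step 4: Eₐ = -R × ln(k₂/k₁) / (1/T₂ - 1/T₁) = -8.314 × 17.5854 / -1.039132e-03
Step 5: Eₐ = 1.4070e+05 J/mol = 140.7 kJ/mol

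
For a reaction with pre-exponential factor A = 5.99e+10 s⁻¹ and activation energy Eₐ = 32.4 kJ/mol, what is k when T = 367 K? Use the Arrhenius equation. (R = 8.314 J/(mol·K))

1.46e+06 s⁻¹

Step 1: Use the Arrhenius equation: k = A × exp(-Eₐ/RT)
Step 2: Convert Eₐ to J/mol: 32.4 kJ/mol = 32400 J/mol
Step 3: Calculate the exponent: -Eₐ/(RT) = -32400/(8.314 × 367) = -10.61864
Step 4: k = 5.99e+10 × exp(-10.61864)
Step 5: k = 5.99e+10 × 2.44559e-05 = 1.4649e+06 s⁻¹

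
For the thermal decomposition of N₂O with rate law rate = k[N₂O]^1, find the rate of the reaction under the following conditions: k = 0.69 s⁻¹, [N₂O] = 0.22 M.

0.1518 M/s

Step 1: Identify the rate law: rate = k[N₂O]^1
Step 2: Substitute values: rate = 0.69 × (0.22)^1
Step 3: Calculate: rate = 0.69 × 0.22 = 0.1518 M/s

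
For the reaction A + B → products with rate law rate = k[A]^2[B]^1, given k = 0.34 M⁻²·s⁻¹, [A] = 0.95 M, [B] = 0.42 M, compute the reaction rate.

0.1289 M/s

Step 1: The rate law is rate = k[A]^2[B]^1
Step 2: Substitute: rate = 0.34 × (0.95)^2 × (0.42)^1
Step 3: rate = 0.34 × 0.9025 × 0.42 = 0.128877 M/s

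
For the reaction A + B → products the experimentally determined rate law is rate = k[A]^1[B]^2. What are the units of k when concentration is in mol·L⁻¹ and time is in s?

(mol·L⁻¹)⁻²·s⁻¹

Step 1: Overall order = 1 + 2 = 3.
Step 2: rate has units mol·L⁻¹·s⁻¹; [A]^1[B]^2 has units (mol·L⁻¹)^3.
Step 3: k = rate/([A]^1[B]^2), so units of k = (mol·L⁻¹)^(1-3)·s⁻¹ = (mol·L⁻¹)⁻²·s⁻¹.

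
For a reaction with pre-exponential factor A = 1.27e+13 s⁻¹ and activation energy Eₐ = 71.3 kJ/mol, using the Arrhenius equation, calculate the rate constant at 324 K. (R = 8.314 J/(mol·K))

4.06e+01 s⁻¹

Step 1: Use the Arrhenius equation: k = A × exp(-Eₐ/RT)
Step 2: Convert Eₐ to J/mol: 71.3 kJ/mol = 71300 J/mol
Step 3: Calculate the exponent: -Eₐ/(RT) = -71300/(8.314 × 324) = -26.46882
Step 4: k = 1.27e+13 × exp(-26.46882)
Step 5: k = 1.27e+13 × 3.19696e-12 = 4.0601e+01 s⁻¹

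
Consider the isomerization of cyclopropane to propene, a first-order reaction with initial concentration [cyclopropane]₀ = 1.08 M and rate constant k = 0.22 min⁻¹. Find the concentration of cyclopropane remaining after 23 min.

0.006853 M

Step 1: For a first-order reaction: [cyclopropane] = [cyclopropane]₀ × e^(-kt)
Step 2: [cyclopropane] = 1.08 × e^(-0.22 × 23)
Step 3: [cyclopropane] = 1.08 × e^(-5.06)
Step 4: [cyclopropane] = 1.08 × 0.00634556 = 0.006853 M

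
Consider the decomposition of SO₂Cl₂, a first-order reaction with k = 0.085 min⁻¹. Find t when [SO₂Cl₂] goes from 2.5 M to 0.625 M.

16.31 min

Step 1: For first-order: t = ln([SO₂Cl₂]₀/[SO₂Cl₂])/k
Step 2: t = ln(2.5/0.625)/0.085
Step 3: t = ln(4)/0.085
Step 4: t = 1.386/0.085 = 16.31 min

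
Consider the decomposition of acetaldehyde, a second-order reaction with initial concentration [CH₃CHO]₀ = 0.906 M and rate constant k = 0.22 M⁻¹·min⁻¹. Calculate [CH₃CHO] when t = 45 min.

0.09088 M

Step 1: For a second-order reaction: 1/[CH₃CHO] = 1/[CH₃CHO]₀ + kt
Step 2: 1/[CH₃CHO] = 1/0.906 + 0.22 × 45
Step 3: 1/[CH₃CHO] = 1.104 + 9.9 = 11
Step 4: [CH₃CHO] = 1/11 = 0.09088 M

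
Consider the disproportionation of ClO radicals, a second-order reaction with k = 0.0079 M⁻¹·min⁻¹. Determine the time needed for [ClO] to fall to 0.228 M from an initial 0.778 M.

392.5 min

Step 1: For second-order: t = (1/[ClO] - 1/[ClO]₀)/k
Step 2: t = (1/0.228 - 1/0.778)/0.0079
Step 3: t = (4.386 - 1.285)/0.0079
Step 4: t = 3.101/0.0079 = 392.5 min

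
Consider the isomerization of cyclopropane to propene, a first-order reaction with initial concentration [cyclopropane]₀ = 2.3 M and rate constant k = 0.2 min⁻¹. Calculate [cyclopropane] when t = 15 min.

0.1145 M

Step 1: For a first-order reaction: [cyclopropane] = [cyclopropane]₀ × e^(-kt)
Step 2: [cyclopropane] = 2.3 × e^(-0.2 × 15)
Step 3: [cyclopropane] = 2.3 × e^(-3)
Step 4: [cyclopropane] = 2.3 × 0.0497871 = 0.1145 M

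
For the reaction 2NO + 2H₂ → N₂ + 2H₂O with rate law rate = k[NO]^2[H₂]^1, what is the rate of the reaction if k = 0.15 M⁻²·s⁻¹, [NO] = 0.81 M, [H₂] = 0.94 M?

0.09251 M/s

Step 1: The rate law is rate = k[NO]^2[H₂]^1
Step 2: Substitute: rate = 0.15 × (0.81)^2 × (0.94)^1
Step 3: rate = 0.15 × 0.6561 × 0.94 = 0.0925101 M/s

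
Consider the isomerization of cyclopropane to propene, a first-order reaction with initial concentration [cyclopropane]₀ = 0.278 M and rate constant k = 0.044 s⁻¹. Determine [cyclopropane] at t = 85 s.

0.006604 M

Step 1: For a first-order reaction: [cyclopropane] = [cyclopropane]₀ × e^(-kt)
Step 2: [cyclopropane] = 0.278 × e^(-0.044 × 85)
Step 3: [cyclopropane] = 0.278 × e^(-3.74)
Step 4: [cyclopropane] = 0.278 × 0.0237541 = 0.006604 M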